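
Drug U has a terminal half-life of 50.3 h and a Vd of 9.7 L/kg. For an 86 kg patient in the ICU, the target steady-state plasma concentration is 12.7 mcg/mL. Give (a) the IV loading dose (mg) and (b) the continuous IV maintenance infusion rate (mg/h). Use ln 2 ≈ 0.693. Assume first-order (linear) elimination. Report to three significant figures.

(a) 10600 mg; (b) 146 mg/h

Vd(total) = 86 kg × 9.7 L/kg = 834.2 L
LD = Vd × C = 834.2 × 12.7 = 10590 mg
CL = 0.693 × Vd / t½ = 0.693 × 834.2 / 50.3 = 11.49 L/h
Infusion rate = CL × Css = 11.49 × 12.7 = 145.9 mg/h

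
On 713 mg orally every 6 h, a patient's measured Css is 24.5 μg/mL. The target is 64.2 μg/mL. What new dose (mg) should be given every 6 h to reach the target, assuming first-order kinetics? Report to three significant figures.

1870 mg

With linear kinetics, Css is proportional to dose rate (D/τ) at fixed clearance.
D₂ = D₁ × (Css,target / Css,current) = 713 × 64.2/24.5 = 1868 mg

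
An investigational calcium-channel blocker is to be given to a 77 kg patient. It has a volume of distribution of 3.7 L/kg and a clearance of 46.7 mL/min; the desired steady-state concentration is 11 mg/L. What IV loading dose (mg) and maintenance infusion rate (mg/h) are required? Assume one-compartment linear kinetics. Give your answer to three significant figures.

Vd(total) = 77 kg × 3.7 L/kg = 284.9 L
Loading: fill Vd to C_target → 284.9 L × 11 mg/L = 3134 mg
CL = 46.7 mL/min × 60/1000 = 2.802 L/h
Infusion rate = 2.802 L/h × 11 mg/L = 30.82 mg/h

(a) 3130 mg; (b) 30.8 mg/h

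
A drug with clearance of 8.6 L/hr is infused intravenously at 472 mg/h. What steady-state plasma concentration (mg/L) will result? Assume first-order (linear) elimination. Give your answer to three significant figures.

Css = rate / CL = 472 / 8.600 = 54.88 mg/L

54.9 mg/L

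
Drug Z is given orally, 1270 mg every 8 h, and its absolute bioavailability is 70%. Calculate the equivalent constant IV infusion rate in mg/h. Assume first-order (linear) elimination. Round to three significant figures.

111 mg/h

Equivalent systemic input: infusion rate = F·D/τ.
Rate = 0.7 × 1270 / 8 = 111.1 mg/h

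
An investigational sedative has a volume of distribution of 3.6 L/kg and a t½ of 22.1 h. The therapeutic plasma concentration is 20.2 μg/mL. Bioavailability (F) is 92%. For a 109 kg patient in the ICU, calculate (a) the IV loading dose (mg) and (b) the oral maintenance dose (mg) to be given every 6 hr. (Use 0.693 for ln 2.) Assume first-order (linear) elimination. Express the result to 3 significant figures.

(a) 7930 mg; (b) 1620 mg

Vd(total) = 109 kg × 3.6 L/kg = 392.4 L
LD = Vd × C = 392.4 × 20.2 = 7926 mg
CL = 0.693 × Vd / t½ = 0.693 × 392.4 / 22.1 = 12.30 L/h
D = CL × Css × τ / F = 12.30 × 20.2 × 6 / 0.92 = 1620 mg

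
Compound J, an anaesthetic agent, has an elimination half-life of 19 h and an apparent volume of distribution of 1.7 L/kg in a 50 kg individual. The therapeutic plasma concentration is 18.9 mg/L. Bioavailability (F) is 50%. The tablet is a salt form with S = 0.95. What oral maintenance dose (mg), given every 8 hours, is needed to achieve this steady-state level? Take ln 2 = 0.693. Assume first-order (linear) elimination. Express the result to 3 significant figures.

987 mg

Vd(total) = 50 kg × 1.7 L/kg = 85.00 L
CL = 0.693 × Vd / t½ = 0.693 × 85.00 / 19 = 3.100 L/h
D = CL × Css × τ / F / S = 3.100 × 18.9 × 8 / 0.5 / 0.95 = 986.8 mg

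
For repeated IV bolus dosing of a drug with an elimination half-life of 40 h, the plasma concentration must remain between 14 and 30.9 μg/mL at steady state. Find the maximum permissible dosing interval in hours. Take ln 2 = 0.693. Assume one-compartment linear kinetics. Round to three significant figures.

k = 0.693 / t½ = 0.693 / 40 = 0.01733 h⁻¹
Between IV bolus doses, concentration decays as C = C₀·e^(−kτ), so C_peak/C_trough = e^(kτ).
τ_max = ln(C_peak/C_trough) / k = ln(30.9/14) / 0.01733 = 0.7917 / 0.01733 = 45.68 h

45.7 h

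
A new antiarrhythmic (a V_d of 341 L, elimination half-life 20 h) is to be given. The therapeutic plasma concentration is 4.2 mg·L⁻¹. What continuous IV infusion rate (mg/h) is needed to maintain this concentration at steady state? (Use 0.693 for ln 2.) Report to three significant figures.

k = 0.693/20 = 0.03465 h⁻¹, so CL = k·Vd = 0.03465 × 341.0 = 11.82 L/h
Infusion rate = CL × Css = 11.82 × 4.2 = 49.64 mg/h

49.6 mg/h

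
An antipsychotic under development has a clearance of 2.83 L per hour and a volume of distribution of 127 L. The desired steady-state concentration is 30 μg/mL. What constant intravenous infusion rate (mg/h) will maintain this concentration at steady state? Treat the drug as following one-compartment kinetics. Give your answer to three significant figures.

84.9 mg/h

Infusion rate = CL · Css = 2.830 L/h × 30 mg/L = 84.90 mg/h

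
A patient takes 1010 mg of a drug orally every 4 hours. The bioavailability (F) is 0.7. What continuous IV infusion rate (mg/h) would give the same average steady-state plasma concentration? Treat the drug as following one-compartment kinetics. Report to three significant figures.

177 mg/h

Equivalent systemic input: infusion rate = F·D/τ.
Rate = 0.7 × 1010 / 4 = 176.8 mg/h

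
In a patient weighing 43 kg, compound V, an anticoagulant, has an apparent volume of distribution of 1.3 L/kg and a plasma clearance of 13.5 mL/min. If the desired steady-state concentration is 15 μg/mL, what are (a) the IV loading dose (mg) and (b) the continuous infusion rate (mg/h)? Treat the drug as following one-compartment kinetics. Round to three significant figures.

Total Vd = 1.3 × 43 = 55.90 L
LD = Vd · C_target = 55.90 × 15 = 838.5 mg
Convert clearance: 13.5 mL/min × 60 min/h ÷ 1000 mL/L = 0.8100 L/h
Maintenance: replace elimination → rate = CL × Css = 0.8100 × 15 = 12.15 mg/h

(a) 839 mg; (b) 12.2 mg/h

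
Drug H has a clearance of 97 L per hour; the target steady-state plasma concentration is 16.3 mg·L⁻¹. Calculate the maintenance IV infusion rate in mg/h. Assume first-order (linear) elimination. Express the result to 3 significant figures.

1580 mg/h

Infusion rate = CL · Css = 97.00 L/h × 16.3 mg/L = 1581 mg/h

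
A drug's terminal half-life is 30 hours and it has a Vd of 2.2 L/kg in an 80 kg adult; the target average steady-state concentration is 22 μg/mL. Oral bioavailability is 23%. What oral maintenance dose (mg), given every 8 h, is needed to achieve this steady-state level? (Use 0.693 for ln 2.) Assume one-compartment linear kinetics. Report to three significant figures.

Total Vd = 2.2 × 80 = 176.0 L
CL = 0.693 × Vd / t½ = 0.693 × 176.0 / 30 = 4.066 L/h
D = CL × Css × τ / F = 4.066 × 22 × 8 / 0.23 = 3111 mg

3110 mg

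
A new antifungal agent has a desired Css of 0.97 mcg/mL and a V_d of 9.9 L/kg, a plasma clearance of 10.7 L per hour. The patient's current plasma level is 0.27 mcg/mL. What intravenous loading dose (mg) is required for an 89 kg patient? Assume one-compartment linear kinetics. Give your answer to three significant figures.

Total Vd = 9.9 × 89 = 881.1 L
LD is governed by Vd — clearance does not enter the loading-dose calculation.
Concentration deficit ΔC = 0.97 − 0.27 = 0.7000 mg/L
LD = Vd × ΔC = 881.1 × 0.7000 = 616.8 mg

617 mg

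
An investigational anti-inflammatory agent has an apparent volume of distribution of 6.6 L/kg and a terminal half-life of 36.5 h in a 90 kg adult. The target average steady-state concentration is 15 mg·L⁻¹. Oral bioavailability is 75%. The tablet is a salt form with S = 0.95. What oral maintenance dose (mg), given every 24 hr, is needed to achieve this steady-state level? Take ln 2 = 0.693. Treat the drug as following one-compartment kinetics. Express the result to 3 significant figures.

5700 mg

Vd(total) = 90 kg × 6.6 L/kg = 594.0 L
CL = 0.693 × Vd / t½ = 0.693 × 594.0 / 36.5 = 11.28 L/h
D = CL × Css × τ / F / S = 11.28 × 15 × 24 / 0.75 / 0.95 = 5699 mg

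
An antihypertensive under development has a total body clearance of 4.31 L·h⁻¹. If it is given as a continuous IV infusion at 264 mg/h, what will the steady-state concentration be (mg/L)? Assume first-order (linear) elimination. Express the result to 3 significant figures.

Css = rate / CL = 264 / 4.310 = 61.25 mg/L

61.3 mg/L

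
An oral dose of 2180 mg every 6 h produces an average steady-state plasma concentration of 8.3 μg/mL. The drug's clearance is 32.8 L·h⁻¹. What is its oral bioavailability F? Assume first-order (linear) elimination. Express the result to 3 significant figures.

F·D/τ = CL·Css at steady state → F = CL·Css·τ / D.
F = 32.8 × 8.3 × 6 / 2180 = 0.749

0.749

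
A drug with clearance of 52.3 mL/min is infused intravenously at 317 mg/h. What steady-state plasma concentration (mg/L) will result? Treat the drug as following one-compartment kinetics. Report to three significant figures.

101 mg/L

CL = 52.3 mL/min × 60/1000 = 3.138 L/h
Css = rate / CL = 317 / 3.138 = 101.0 mg/L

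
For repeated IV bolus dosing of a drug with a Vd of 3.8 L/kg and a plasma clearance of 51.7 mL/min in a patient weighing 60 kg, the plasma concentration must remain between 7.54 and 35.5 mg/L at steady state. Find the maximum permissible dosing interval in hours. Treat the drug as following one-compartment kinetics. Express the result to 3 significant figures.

Vd = 3.8 L/kg × 60 kg = 228.0 L
CL = 51.7 mL/min = 51.7 × 0.06 = 3.102 L/h
k = CL / Vd = 3.102 / 228.0 = 0.01361 h⁻¹
Between IV bolus doses, concentration decays as C = C₀·e^(−kτ), so C_peak/C_trough = e^(kτ).
τ_max = ln(C_peak/C_trough) / k = ln(35.5/7.54) / 0.01361 = 1.549 / 0.01361 = 113.8 h

114 h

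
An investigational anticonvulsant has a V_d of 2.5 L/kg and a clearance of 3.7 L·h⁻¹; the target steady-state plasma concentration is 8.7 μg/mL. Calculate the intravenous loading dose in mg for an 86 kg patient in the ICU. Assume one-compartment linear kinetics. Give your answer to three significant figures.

Total Vd = 2.5 × 86 = 215.0 L
LD is governed by Vd — clearance does not enter the loading-dose calculation.
LD = Vd × C = 215.0 × 8.700 = 1871 mg

1870 mg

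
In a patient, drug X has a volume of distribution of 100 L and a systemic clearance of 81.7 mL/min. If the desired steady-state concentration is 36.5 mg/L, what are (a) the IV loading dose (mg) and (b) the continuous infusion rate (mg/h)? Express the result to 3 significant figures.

(a) 3650 mg; (b) 179 mg/h

Loading dose = Vd × C = 100.0 × 36.5 = 3650 mg
CL = 81.7 mL/min = 81.7 × 0.06 = 4.902 L/h
Maintenance: replace elimination → rate = CL × Css = 4.902 × 36.5 = 178.9 mg/h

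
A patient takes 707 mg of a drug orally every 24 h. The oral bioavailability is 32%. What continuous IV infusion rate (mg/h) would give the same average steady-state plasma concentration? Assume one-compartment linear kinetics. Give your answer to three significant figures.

9.43 mg/h

Equivalent systemic input: infusion rate = F·D/τ.
Rate = 0.32 × 707 / 24 = 9.427 mg/h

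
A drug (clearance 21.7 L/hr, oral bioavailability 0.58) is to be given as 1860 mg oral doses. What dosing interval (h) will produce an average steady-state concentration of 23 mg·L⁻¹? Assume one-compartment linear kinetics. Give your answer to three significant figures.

2.16 h

F·D/τ = CL·Css → τ = F·D / (CL·Css).
τ = 0.58 × 1860 / (21.7 × 23) = 2.161 h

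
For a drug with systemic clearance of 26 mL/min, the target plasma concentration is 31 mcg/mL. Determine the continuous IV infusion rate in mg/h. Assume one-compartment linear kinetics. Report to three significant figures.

CL = 26 mL/min = 26 × 0.06 = 1.560 L/h
At steady state, infusion rate equals elimination rate: rate in = CL × Css.
Rate = CL × Css = 1.560 × 31 = 48.36 mg/h

48.4 mg/h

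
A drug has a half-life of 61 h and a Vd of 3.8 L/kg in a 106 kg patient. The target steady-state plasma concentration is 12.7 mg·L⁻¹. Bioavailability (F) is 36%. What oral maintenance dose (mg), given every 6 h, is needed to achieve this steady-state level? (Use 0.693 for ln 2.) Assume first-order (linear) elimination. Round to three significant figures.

Vd = 3.8 L/kg × 106 kg = 402.8 L
CL = ln 2 · Vd / t½ = 0.693 × 402.8 / 61 = 4.576 L/h
D = CL × Css × τ / F = 4.576 × 12.7 × 6 / 0.36 = 968.6 mg

969 mg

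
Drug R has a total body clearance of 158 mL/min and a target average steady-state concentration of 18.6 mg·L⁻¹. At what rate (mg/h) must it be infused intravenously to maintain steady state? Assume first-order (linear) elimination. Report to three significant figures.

176 mg/h

Convert clearance: 158 mL/min × 60 min/h ÷ 1000 mL/L = 9.480 L/h
At steady state, infusion rate equals elimination rate: rate in = CL × Css.
R₀ = 9.480 × 18.6 = 176.3 mg/h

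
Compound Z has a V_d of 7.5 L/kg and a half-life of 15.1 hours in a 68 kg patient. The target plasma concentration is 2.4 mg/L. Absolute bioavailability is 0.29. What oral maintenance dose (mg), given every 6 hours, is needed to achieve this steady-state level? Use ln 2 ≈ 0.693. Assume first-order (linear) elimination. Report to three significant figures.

Total Vd = 7.5 × 68 = 510.0 L
CL = 0.693 × Vd / t½ = 0.693 × 510.0 / 15.1 = 23.41 L/h
D = CL × Css × τ / F = 23.41 × 2.4 × 6 / 0.29 = 1162 mg

1160 mg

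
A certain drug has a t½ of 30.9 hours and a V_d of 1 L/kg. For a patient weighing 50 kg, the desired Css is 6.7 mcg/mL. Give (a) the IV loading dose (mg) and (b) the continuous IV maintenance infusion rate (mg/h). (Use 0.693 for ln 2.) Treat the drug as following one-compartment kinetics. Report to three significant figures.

Total Vd = 1 × 50 = 50.00 L
LD = Vd × C = 50.00 × 6.7 = 335.0 mg
CL = 0.693 × Vd / t½ = 0.693 × 50.00 / 30.9 = 1.121 L/h
Infusion rate = CL × Css = 1.121 × 6.7 = 7.511 mg/h

(a) 335 mg; (b) 7.51 mg/h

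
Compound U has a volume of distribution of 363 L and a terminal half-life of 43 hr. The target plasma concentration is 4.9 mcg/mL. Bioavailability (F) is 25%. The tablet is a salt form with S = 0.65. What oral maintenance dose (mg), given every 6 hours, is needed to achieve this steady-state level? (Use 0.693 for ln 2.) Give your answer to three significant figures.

CL = ln 2 · Vd / t½ = 0.693 × 363.0 / 43 = 5.850 L/h
D = CL × Css × τ / F / S = 5.850 × 4.9 × 6 / 0.25 / 0.65 = 1058 mg

1060 mg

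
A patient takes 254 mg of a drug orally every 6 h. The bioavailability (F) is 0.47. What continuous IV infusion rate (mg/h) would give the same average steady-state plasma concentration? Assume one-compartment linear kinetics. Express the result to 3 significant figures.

Equivalent systemic input: infusion rate = F·D/τ.
Rate = 0.47 × 254 / 6 = 19.90 mg/h

19.9 mg/h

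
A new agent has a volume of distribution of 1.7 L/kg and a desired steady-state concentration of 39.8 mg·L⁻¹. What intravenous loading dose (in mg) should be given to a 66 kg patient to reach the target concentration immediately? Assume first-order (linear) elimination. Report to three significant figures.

Vd = 1.7 L/kg × 66 kg = 112.2 L
The loading dose fills Vd to the target concentration.
LD = Vd × C = 112.2 × 39.80 = 4466 mg

4470 mg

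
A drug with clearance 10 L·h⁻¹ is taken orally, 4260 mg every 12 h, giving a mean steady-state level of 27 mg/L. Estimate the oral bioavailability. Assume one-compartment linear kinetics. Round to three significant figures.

F·D/τ = CL·Css at steady state → F = CL·Css·τ / D.
F = 10 × 27 × 12 / 4260 = 0.761

0.761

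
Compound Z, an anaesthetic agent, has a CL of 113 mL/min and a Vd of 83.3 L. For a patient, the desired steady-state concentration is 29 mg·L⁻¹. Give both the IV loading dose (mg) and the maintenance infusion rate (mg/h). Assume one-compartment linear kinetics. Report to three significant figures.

(a) 2420 mg; (b) 197 mg/h

LD = Vd · C_target = 83.30 × 29 = 2416 mg
Convert clearance: 113 mL/min × 60 min/h ÷ 1000 mL/L = 6.780 L/h
Infusion rate = 6.780 L/h × 29 mg/L = 196.6 mg/h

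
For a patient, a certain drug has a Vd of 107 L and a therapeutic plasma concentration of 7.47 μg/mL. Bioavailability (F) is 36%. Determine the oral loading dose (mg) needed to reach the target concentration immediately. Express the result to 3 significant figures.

2220 mg

LD = Vd × C / F = 107.0 × 7.470 / 0.36 = 2220 mg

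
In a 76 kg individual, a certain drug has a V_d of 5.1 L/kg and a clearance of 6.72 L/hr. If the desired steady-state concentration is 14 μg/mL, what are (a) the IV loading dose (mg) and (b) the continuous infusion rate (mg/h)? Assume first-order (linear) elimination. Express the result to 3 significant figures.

Vd = 5.1 L/kg × 76 kg = 387.6 L
Loading dose = Vd × C = 387.6 × 14 = 5426 mg
Maintenance infusion rate = CL × Css = 6.720 × 14 = 94.08 mg/h

(a) 5430 mg; (b) 94.1 mg/h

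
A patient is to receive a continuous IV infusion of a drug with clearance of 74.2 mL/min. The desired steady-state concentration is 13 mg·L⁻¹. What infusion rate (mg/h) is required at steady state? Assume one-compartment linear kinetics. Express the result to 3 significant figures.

CL = 74.2 mL/min × 60/1000 = 4.452 L/h
Rate = CL × Css = 4.452 × 13 = 57.88 mg/h

57.9 mg/h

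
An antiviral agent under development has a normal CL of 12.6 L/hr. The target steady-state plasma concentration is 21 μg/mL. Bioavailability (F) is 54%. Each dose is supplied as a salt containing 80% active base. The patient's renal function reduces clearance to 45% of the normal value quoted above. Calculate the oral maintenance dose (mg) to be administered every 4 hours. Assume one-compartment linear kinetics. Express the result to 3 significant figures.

1100 mg

Patient clearance = 0.45 × 12.60 = 5.670 L/h
D = CL × Css × τ / F / S = 5.670 × 21 × 4 / 0.54 / 0.8 = 1103 mg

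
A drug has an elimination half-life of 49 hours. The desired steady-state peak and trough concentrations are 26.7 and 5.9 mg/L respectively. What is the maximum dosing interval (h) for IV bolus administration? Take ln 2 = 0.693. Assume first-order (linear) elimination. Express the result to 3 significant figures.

107 h

k = 0.693 / t½ = 0.693 / 49 = 0.01414 h⁻¹
Between IV bolus doses, concentration decays as C = C₀·e^(−kτ), so C_peak/C_trough = e^(kτ).
τ_max = ln(C_peak/C_trough) / k = ln(26.7/5.9) / 0.01414 = 1.510 / 0.01414 = 106.8 h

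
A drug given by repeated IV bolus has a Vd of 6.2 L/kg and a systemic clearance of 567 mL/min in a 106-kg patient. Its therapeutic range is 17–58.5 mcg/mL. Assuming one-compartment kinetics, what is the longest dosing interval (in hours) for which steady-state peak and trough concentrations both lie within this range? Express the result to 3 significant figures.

23.9 h

Total Vd = 6.2 × 106 = 657.2 L
CL = 567 mL/min = 567 × 0.06 = 34.02 L/h
k = CL / Vd = 34.02 / 657.2 = 0.05177 h⁻¹
Between IV bolus doses, concentration decays as C = C₀·e^(−kτ), so C_peak/C_trough = e^(kτ).
τ_max = ln(C_peak/C_trough) / k = ln(58.5/17) / 0.05177 = 1.236 / 0.05177 = 23.87 h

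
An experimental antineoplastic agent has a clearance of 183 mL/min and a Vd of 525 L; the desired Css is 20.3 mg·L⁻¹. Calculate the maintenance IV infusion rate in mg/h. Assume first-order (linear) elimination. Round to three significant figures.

Convert clearance: 183 mL/min × 60 min/h ÷ 1000 mL/L = 10.98 L/h
Maintenance depends on clearance, not Vd — rate in must match rate out.
R₀ = 10.98 × 20.3 = 222.9 mg/h

223 mg/h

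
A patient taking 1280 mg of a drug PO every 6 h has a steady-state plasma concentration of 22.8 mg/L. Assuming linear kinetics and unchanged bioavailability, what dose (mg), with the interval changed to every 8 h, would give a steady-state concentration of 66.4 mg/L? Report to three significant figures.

4970 mg

With linear kinetics, Css is proportional to dose rate (D/τ) at fixed clearance.
D₂ = D₁ × (Css,target / Css,current) × (τ₂/τ₁) = 1280 × (66.4/22.8) × (8/6) = 4970 mg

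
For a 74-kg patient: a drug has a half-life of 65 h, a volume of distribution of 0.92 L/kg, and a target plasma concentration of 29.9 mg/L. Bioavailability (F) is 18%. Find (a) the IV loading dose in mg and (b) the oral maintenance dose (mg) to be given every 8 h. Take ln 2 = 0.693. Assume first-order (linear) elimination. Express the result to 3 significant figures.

(a) 2040 mg; (b) 965 mg

Total Vd = 0.92 × 74 = 68.08 L
LD = Vd × C = 68.08 × 29.9 = 2036 mg
CL = 0.693 × Vd / t½ = 0.693 × 68.08 / 65 = 0.7258 L/h
D = CL × Css × τ / F = 0.7258 × 29.9 × 8 / 0.18 = 964.5 mg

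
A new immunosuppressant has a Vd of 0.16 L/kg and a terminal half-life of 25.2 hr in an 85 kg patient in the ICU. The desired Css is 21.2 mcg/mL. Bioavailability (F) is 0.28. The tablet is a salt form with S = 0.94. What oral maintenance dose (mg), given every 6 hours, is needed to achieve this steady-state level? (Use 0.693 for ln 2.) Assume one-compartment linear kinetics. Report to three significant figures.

Vd = 0.16 L/kg × 85 kg = 13.60 L
k = 0.693/25.2 = 0.02750 h⁻¹, so CL = k·Vd = 0.02750 × 13.60 = 0.3740 L/h
D = CL × Css × τ / F / S = 0.3740 × 21.2 × 6 / 0.28 / 0.94 = 180.7 mg

181 mg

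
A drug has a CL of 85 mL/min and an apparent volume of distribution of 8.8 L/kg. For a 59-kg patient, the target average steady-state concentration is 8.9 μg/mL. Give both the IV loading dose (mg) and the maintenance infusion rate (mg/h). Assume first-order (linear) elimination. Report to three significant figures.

Total Vd = 8.8 × 59 = 519.2 L
LD = Vd · C_target = 519.2 × 8.9 = 4621 mg
CL = 85 mL/min × 60/1000 = 5.100 L/h
Infusion rate = 5.100 L/h × 8.9 mg/L = 45.39 mg/h

(a) 4620 mg; (b) 45.4 mg/h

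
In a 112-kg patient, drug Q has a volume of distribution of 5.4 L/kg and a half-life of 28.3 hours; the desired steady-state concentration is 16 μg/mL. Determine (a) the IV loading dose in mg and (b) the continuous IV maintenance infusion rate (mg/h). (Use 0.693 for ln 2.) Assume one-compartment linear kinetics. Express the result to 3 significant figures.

Total Vd = 5.4 × 112 = 604.8 L
LD = Vd × C = 604.8 × 16 = 9677 mg
CL = 0.693 × Vd / t½ = 0.693 × 604.8 / 28.3 = 14.81 L/h
Infusion rate = CL × Css = 14.81 × 16 = 237.0 mg/h

(a) 9680 mg; (b) 237 mg/h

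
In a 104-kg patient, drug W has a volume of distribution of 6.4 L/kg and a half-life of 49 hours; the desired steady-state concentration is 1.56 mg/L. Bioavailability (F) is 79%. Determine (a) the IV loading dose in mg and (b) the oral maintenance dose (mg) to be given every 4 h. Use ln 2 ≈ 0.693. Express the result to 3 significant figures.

(a) 1040 mg; (b) 74.4 mg

Total Vd = 6.4 × 104 = 665.6 L
LD = Vd × C = 665.6 × 1.56 = 1038 mg
CL = 0.693 × Vd / t½ = 0.693 × 665.6 / 49 = 9.413 L/h
D = CL × Css × τ / F = 9.413 × 1.56 × 4 / 0.79 = 74.35 mg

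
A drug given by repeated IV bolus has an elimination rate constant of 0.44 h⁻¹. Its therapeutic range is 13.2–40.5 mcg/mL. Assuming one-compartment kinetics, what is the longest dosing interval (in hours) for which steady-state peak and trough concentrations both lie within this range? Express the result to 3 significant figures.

Between IV bolus doses, concentration decays as C = C₀·e^(−kτ), so C_peak/C_trough = e^(kτ).
τ_max = ln(C_peak/C_trough) / k = ln(40.5/13.2) / 0.4400 = 1.121 / 0.4400 = 2.548 h

2.55 h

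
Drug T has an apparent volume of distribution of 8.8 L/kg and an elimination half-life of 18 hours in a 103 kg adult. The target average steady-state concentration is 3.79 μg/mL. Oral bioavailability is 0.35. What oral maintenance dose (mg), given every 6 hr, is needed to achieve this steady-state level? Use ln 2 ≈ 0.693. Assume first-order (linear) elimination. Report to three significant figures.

Total Vd = 8.8 × 103 = 906.4 L
CL = 0.693 × Vd / t½ = 0.693 × 906.4 / 18 = 34.90 L/h
D = CL × Css × τ / F = 34.90 × 3.79 × 6 / 0.35 = 2268 mg

2270 mg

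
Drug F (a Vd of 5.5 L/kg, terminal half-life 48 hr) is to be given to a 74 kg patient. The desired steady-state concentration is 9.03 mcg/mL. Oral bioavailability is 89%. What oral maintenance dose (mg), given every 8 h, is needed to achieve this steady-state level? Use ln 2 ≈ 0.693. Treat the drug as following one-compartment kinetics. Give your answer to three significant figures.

477 mg

Vd(total) = 74 kg × 5.5 L/kg = 407.0 L
CL = ln 2 · Vd / t½ = 0.693 × 407.0 / 48 = 5.876 L/h
D = CL × Css × τ / F = 5.876 × 9.03 × 8 / 0.89 = 476.9 mg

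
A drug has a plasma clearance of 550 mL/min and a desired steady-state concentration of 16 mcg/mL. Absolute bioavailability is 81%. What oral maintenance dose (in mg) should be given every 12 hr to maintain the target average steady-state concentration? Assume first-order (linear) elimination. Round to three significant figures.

Convert clearance: 550 mL/min × 60 min/h ÷ 1000 mL/L = 33.00 L/h
D = CL × Css × τ / F = 33.00 × 16 × 12 / 0.81 = 7822 mg

7820 mg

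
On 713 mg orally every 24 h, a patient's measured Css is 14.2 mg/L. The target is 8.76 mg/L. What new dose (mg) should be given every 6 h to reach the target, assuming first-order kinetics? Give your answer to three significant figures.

110 mg

With linear kinetics, Css is proportional to dose rate (D/τ) at fixed clearance.
D₂ = D₁ × (Css,target / Css,current) × (τ₂/τ₁) = 713 × (8.76/14.2) × (6/24) = 110.0 mg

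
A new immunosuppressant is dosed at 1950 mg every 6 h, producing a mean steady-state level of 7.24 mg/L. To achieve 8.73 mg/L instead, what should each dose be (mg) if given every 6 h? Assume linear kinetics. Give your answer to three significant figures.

For first-order elimination, Css ∝ F·D/(CL·τ); F and CL are unchanged, so Css ∝ D/τ.
D₂ = D₁ × (Css,target / Css,current) = 1950 × 8.73/7.24 = 2351 mg

2350 mg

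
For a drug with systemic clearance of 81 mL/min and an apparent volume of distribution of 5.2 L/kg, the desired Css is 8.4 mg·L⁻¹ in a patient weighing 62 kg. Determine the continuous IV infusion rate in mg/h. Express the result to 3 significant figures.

CL = 81 mL/min = 81 × 0.06 = 4.860 L/h
Rate = CL × Css = 4.860 × 8.4 = 40.82 mg/h

40.8 mg/h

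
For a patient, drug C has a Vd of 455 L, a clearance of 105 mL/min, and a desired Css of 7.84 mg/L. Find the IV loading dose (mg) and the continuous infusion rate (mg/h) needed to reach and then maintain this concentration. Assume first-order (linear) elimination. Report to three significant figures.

Loading dose = Vd × C = 455.0 × 7.84 = 3567 mg
Convert clearance: 105 mL/min × 60 min/h ÷ 1000 mL/L = 6.300 L/h
Maintenance infusion rate = CL × Css = 6.300 × 7.84 = 49.39 mg/h

(a) 3570 mg; (b) 49.4 mg/h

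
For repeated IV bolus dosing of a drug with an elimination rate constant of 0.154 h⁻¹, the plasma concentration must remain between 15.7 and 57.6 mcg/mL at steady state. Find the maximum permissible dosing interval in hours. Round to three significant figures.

Between IV bolus doses, concentration decays as C = C₀·e^(−kτ), so C_peak/C_trough = e^(kτ).
τ_max = ln(C_peak/C_trough) / k = ln(57.6/15.7) / 0.1540 = 1.300 / 0.1540 = 8.442 h

8.44 h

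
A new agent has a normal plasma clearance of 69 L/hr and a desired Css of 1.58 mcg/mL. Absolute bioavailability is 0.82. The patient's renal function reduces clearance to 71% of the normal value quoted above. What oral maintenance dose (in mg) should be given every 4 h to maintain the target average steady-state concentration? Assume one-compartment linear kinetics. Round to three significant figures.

Patient clearance = 0.71 × 69.00 = 48.99 L/h
At steady state, dose per interval replaces the amount cleared in that interval: F·D/τ = CL·Css.
D = CL × Css × τ / F = 48.99 × 1.58 × 4 / 0.82 = 377.6 mg

378 mg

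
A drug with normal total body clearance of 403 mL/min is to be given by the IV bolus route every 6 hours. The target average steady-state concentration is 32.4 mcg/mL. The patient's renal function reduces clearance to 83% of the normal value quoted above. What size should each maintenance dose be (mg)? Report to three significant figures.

Convert clearance: 403 mL/min × 60 min/h ÷ 1000 mL/L = 24.18 L/h
Patient clearance = 0.83 × 24.18 = 20.07 L/h
D = CL × Css × τ = 20.07 × 32.4 × 6 = 3902 mg

3900 mg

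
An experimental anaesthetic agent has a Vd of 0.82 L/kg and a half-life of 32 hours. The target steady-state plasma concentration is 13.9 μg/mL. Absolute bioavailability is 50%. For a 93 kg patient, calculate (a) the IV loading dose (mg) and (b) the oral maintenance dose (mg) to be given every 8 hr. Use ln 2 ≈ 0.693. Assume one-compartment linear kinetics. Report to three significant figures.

Total Vd = 0.82 × 93 = 76.26 L
LD = Vd × C = 76.26 × 13.9 = 1060 mg
CL = 0.693 × Vd / t½ = 0.693 × 76.26 / 32 = 1.652 L/h
D = CL × Css × τ / F = 1.652 × 13.9 × 8 / 0.5 = 367.4 mg

(a) 1060 mg; (b) 367 mg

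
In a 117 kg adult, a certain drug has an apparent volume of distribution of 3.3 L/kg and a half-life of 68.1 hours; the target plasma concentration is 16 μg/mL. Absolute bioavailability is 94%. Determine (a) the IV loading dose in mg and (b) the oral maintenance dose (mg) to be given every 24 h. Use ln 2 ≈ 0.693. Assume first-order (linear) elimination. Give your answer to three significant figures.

Vd(total) = 117 kg × 3.3 L/kg = 386.1 L
LD = Vd × C = 386.1 × 16 = 6178 mg
CL = 0.693 × Vd / t½ = 0.693 × 386.1 / 68.1 = 3.929 L/h
D = CL × Css × τ / F = 3.929 × 16 × 24 / 0.94 = 1605 mg

(a) 6180 mg; (b) 1610 mg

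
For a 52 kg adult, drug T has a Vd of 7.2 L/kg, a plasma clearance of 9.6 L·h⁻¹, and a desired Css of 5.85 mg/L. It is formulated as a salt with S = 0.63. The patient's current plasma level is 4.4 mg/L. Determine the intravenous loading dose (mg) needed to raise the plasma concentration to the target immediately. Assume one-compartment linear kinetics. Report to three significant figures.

Vd(total) = 52 kg × 7.2 L/kg = 374.4 L
The loading dose fills Vd to the target concentration.
Concentration deficit ΔC = 5.85 − 4.4 = 1.450 mg/L
LD = Vd × ΔC / S = 374.4 × 1.450 / 0.63 = 861.7 mg

862 mg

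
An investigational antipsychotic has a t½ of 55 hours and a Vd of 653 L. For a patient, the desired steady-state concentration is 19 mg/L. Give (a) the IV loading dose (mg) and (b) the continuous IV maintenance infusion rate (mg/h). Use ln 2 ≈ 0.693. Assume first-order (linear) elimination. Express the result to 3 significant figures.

LD = Vd × C = 653.0 × 19 = 12410 mg
CL = 0.693 × Vd / t½ = 0.693 × 653.0 / 55 = 8.228 L/h
Infusion rate = CL × Css = 8.228 × 19 = 156.3 mg/h

(a) 12400 mg; (b) 156 mg/h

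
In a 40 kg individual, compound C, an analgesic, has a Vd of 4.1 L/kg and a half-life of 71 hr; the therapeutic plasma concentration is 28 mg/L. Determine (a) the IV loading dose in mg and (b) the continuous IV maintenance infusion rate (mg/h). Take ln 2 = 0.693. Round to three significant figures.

(a) 4590 mg; (b) 44.8 mg/h

Vd(total) = 40 kg × 4.1 L/kg = 164.0 L
LD = Vd × C = 164.0 × 28 = 4592 mg
CL = 0.693 × Vd / t½ = 0.693 × 164.0 / 71 = 1.601 L/h
Infusion rate = CL × Css = 1.601 × 28 = 44.83 mg/h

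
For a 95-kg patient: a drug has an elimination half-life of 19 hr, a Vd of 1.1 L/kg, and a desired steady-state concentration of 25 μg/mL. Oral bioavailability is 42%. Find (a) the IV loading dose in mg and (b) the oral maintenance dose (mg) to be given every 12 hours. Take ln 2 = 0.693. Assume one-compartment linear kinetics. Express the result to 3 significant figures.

(a) 2610 mg; (b) 2720 mg

Vd(total) = 95 kg × 1.1 L/kg = 104.5 L
LD = Vd × C = 104.5 × 25 = 2613 mg
CL = 0.693 × Vd / t½ = 0.693 × 104.5 / 19 = 3.812 L/h
D = CL × Css × τ / F = 3.812 × 25 × 12 / 0.42 = 2723 mg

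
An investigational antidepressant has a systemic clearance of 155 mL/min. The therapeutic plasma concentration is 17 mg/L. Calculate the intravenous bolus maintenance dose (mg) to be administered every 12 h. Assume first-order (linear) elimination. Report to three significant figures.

CL = 155 mL/min = 155 × 0.06 = 9.300 L/h
D = CL × Css × τ = 9.300 × 17 × 12 = 1897 mg

1900 mg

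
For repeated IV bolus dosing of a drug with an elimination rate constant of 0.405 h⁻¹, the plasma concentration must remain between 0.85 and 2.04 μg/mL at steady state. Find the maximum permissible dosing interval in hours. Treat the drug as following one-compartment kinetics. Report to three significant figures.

2.16 h

Between IV bolus doses, concentration decays as C = C₀·e^(−kτ), so C_peak/C_trough = e^(kτ).
τ_max = ln(C_peak/C_trough) / k = ln(2.04/0.85) / 0.4050 = 0.8755 / 0.4050 = 2.162 h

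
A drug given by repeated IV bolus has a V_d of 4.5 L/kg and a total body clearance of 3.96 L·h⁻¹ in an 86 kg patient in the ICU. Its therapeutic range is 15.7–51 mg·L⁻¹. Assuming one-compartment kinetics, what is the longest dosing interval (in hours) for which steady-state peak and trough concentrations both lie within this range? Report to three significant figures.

Vd(total) = 86 kg × 4.5 L/kg = 387.0 L
k = CL / Vd = 3.960 / 387.0 = 0.01023 h⁻¹
Between IV bolus doses, concentration decays as C = C₀·e^(−kτ), so C_peak/C_trough = e^(kτ).
τ_max = ln(C_peak/C_trough) / k = ln(51/15.7) / 0.01023 = 1.178 / 0.01023 = 115.2 h

115 h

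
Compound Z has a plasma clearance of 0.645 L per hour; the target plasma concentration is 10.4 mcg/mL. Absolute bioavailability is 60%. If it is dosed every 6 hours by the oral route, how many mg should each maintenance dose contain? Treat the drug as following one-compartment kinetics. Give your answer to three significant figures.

67.1 mg

At steady state, dose per interval replaces the amount cleared in that interval: F·D/τ = CL·Css.
D = CL × Css × τ / F = 0.6450 × 10.4 × 6 / 0.6 = 67.08 mg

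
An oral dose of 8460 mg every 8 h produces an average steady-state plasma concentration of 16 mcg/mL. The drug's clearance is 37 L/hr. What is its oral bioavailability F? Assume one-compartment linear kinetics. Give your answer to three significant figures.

0.560

F·D/τ = CL·Css at steady state → F = CL·Css·τ / D.
F = 37 × 16 × 8 / 8460 = 0.560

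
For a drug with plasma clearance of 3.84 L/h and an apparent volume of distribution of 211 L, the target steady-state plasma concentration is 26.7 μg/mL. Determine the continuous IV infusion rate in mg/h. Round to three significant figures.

R₀ = 3.840 × 26.7 = 102.5 mg/h

103 mg/h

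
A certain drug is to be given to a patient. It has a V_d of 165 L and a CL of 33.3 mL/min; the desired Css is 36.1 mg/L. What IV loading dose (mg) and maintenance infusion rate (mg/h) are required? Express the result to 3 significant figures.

LD = Vd · C_target = 165.0 × 36.1 = 5957 mg
Convert clearance: 33.3 mL/min × 60 min/h ÷ 1000 mL/L = 1.998 L/h
Maintenance: replace elimination → rate = CL × Css = 1.998 × 36.1 = 72.13 mg/h

(a) 5960 mg; (b) 72.1 mg/h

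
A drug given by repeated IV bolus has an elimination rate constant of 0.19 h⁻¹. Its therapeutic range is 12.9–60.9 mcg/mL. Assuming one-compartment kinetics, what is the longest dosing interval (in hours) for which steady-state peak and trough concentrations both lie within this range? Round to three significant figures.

8.17 h

Between IV bolus doses, concentration decays as C = C₀·e^(−kτ), so C_peak/C_trough = e^(kτ).
τ_max = ln(C_peak/C_trough) / k = ln(60.9/12.9) / 0.1900 = 1.552 / 0.1900 = 8.168 h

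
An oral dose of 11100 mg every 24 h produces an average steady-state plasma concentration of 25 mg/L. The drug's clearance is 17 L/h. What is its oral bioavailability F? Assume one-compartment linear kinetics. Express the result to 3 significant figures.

0.919

F·D/τ = CL·Css at steady state → F = CL·Css·τ / D.
F = 17 × 25 × 24 / 11100 = 0.919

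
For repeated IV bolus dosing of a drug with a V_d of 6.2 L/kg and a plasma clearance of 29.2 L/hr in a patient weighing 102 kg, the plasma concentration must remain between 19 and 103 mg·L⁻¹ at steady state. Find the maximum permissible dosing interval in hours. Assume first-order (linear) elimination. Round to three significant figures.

Vd(total) = 102 kg × 6.2 L/kg = 632.4 L
k = CL / Vd = 29.20 / 632.4 = 0.04617 h⁻¹
Between IV bolus doses, concentration decays as C = C₀·e^(−kτ), so C_peak/C_trough = e^(kτ).
τ_max = ln(C_peak/C_trough) / k = ln(103/19) / 0.04617 = 1.690 / 0.04617 = 36.60 h

36.6 h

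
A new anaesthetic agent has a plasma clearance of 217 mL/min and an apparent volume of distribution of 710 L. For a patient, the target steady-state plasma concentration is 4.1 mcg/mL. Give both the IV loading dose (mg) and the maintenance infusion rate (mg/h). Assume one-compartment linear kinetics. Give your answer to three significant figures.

LD = Vd · C_target = 710.0 × 4.1 = 2911 mg
CL = 217 mL/min = 217 × 0.06 = 13.02 L/h
Maintenance: replace elimination → rate = CL × Css = 13.02 × 4.1 = 53.38 mg/h

(a) 2910 mg; (b) 53.4 mg/h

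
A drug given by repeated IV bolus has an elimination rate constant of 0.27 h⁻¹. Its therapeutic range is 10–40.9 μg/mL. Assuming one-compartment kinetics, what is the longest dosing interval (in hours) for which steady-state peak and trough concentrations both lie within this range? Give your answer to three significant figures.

5.22 h

Between IV bolus doses, concentration decays as C = C₀·e^(−kτ), so C_peak/C_trough = e^(kτ).
τ_max = ln(C_peak/C_trough) / k = ln(40.9/10) / 0.2700 = 1.409 / 0.2700 = 5.219 h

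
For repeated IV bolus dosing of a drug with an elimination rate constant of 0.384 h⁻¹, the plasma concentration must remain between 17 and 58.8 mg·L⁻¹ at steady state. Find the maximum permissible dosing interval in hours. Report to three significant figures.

Between IV bolus doses, concentration decays as C = C₀·e^(−kτ), so C_peak/C_trough = e^(kτ).
τ_max = ln(C_peak/C_trough) / k = ln(58.8/17) / 0.3840 = 1.241 / 0.3840 = 3.232 h

3.23 h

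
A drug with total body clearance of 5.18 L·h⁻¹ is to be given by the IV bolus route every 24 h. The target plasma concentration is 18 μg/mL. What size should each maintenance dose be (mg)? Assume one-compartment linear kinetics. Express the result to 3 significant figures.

2240 mg

D = CL × Css × τ = 5.180 × 18 × 24 = 2238 mg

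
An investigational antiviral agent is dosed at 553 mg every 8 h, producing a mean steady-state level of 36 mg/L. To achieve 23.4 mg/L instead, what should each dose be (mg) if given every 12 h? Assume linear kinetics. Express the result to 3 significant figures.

With linear kinetics, Css is proportional to dose rate (D/τ) at fixed clearance.
D₂ = D₁ × (Css,target / Css,current) × (τ₂/τ₁) = 553 × (23.4/36) × (12/8) = 539.2 mg

539 mg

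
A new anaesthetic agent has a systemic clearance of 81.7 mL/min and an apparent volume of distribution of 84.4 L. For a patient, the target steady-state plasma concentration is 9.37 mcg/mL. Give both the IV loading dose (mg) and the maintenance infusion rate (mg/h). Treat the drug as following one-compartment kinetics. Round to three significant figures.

(a) 791 mg; (b) 45.9 mg/h

Loading dose = Vd × C = 84.40 × 9.37 = 790.8 mg
CL = 81.7 mL/min × 60/1000 = 4.902 L/h
Maintenance infusion rate = CL × Css = 4.902 × 9.37 = 45.93 mg/h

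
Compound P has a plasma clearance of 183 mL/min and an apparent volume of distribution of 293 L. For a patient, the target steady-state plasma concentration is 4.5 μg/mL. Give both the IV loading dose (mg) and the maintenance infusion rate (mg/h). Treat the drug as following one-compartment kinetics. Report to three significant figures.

(a) 1320 mg; (b) 49.4 mg/h

LD = Vd · C_target = 293.0 × 4.5 = 1319 mg
Convert clearance: 183 mL/min × 60 min/h ÷ 1000 mL/L = 10.98 L/h
Maintenance infusion rate = CL × Css = 10.98 × 4.5 = 49.41 mg/h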